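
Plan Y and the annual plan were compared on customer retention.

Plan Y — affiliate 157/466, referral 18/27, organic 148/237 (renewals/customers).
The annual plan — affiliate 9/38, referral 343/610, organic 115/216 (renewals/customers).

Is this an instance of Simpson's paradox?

Yes

Affiliate: Plan Y 157/466 = 33.7%, the annual plan 9/38 = 23.7% → Plan Y
Referral: Plan Y 18/27 = 66.7%, the annual plan 343/610 = 56.2% → Plan Y
Organic: Plan Y 148/237 = 62.4%, the annual plan 115/216 = 53.2% → Plan Y
Overall: Plan Y 323/730 = 44.2%, the annual plan 467/864 = 54.1% → the annual plan
Plan Y wins each signup group but the annual plan wins overall — the comparison reverses. Plan Y's customers skew toward affiliate, which has a lower base rate.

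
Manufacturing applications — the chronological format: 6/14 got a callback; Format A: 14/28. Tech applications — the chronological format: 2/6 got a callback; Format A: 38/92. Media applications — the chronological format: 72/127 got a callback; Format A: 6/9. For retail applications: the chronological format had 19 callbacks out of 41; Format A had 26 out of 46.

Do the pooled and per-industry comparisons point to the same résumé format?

No

Manufacturing: the chronological format 6/14 = 42.9%, Format A 14/28 = 50.0% → Format A
Tech: the chronological format 2/6 = 33.3%, Format A 38/92 = 41.3% → Format A
Media: the chronological format 72/127 = 56.7%, Format A 6/9 = 66.7% → Format A
Retail: the chronological format 19/41 = 46.3%, Format A 26/46 = 56.5% → Format A
Overall: the chronological format 99/188 = 52.7%, Format A 84/175 = 48.0% → the chronological format
Format A wins each industry group but the chronological format wins overall — the comparison reverses. Format A's applications skew toward tech, which has a lower base rate.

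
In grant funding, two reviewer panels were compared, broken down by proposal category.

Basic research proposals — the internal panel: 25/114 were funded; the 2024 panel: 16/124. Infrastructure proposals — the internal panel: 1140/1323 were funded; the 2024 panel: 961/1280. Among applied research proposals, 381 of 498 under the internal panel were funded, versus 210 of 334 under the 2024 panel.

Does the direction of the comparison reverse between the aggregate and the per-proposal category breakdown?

Basic research: the internal panel 25/114 = 21.9%, the 2024 panel 16/124 = 12.9% → the internal panel
Infrastructure: the internal panel 1140/1323 = 86.2%, the 2024 panel 961/1280 = 75.1% → the internal panel
Applied research: the internal panel 381/498 = 76.5%, the 2024 panel 210/334 = 62.9% → the internal panel
Overall: the internal panel 1546/1935 = 79.9%, the 2024 panel 1187/1738 = 68.3% → the internal panel
The internal panel wins overall and in every proposal group — no reversal.

No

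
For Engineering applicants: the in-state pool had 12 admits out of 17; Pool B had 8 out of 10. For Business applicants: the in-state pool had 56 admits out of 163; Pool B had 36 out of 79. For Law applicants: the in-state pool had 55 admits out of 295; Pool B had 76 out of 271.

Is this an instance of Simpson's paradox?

Engineering: the in-state pool 12/17 = 70.6%, Pool B 8/10 = 80.0% → Pool B
Business: the in-state pool 56/163 = 34.4%, Pool B 36/79 = 45.6% → Pool B
Law: the in-state pool 55/295 = 18.6%, Pool B 76/271 = 28.0% → Pool B
Overall: the in-state pool 123/475 = 25.9%, Pool B 120/360 = 33.3% → Pool B
Pool B wins overall and in every department group — no reversal.

No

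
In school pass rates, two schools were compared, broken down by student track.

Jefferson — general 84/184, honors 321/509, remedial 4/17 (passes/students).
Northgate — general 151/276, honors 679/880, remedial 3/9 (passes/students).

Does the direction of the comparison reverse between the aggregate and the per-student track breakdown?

No

General: Jefferson 84/184 = 45.7%, Northgate 151/276 = 54.7% → Northgate
Honors: Jefferson 321/509 = 63.1%, Northgate 679/880 = 77.2% → Northgate
Remedial: Jefferson 4/17 = 23.5%, Northgate 3/9 = 33.3% → Northgate
Overall: Jefferson 409/710 = 57.6%, Northgate 833/1165 = 71.5% → Northgate
Northgate wins overall and in every student group — no reversal.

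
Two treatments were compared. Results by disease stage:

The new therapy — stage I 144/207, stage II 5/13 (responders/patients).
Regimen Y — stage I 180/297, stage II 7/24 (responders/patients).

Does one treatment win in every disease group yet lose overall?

No

Stage I: the new therapy 144/207 = 69.6%, Regimen Y 180/297 = 60.6% → the new therapy
Stage II: the new therapy 5/13 = 38.5%, Regimen Y 7/24 = 29.2% → the new therapy
Overall: the new therapy 149/220 = 67.7%, Regimen Y 187/321 = 58.3% → the new therapy
The new therapy wins overall and in every disease group — no reversal.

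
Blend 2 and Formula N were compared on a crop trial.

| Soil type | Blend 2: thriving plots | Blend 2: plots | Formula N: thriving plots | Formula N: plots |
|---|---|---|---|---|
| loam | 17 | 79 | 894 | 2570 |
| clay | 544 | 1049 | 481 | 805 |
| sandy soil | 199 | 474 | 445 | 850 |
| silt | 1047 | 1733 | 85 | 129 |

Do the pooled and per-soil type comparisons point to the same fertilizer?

Loam: Blend 2 17/79 = 21.5%, Formula N 894/2570 = 34.8% → Formula N
Clay: Blend 2 544/1049 = 51.9%, Formula N 481/805 = 59.8% → Formula N
Sandy soil: Blend 2 199/474 = 42.0%, Formula N 445/850 = 52.4% → Formula N
Silt: Blend 2 1047/1733 = 60.4%, Formula N 85/129 = 65.9% → Formula N
Overall: Blend 2 1807/3335 = 54.2%, Formula N 1905/4354 = 43.8% → Blend 2
Formula N wins each soil group but Blend 2 wins overall — the comparison reverses. Formula N's plots skew toward loam, which has a lower base rate.

No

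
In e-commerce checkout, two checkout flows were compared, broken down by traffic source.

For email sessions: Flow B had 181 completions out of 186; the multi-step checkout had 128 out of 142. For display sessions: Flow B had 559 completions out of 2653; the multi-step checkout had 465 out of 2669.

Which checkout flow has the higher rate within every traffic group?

Flow B

Email: Flow B 181/186 = 97.3%, the multi-step checkout 128/142 = 90.1% → Flow B
Display: Flow B 559/2653 = 21.1%, the multi-step checkout 465/2669 = 17.4% → Flow B
Flow B has the higher rate in both groups.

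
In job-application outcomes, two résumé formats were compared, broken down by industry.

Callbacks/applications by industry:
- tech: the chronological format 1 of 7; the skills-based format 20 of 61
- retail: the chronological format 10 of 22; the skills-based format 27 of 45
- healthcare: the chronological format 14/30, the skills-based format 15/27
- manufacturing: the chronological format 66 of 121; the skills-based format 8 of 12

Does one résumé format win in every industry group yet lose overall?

Yes

Tech: the chronological format 1/7 = 14.3%, the skills-based format 20/61 = 32.8% → the skills-based format
Retail: the chronological format 10/22 = 45.5%, the skills-based format 27/45 = 60.0% → the skills-based format
Healthcare: the chronological format 14/30 = 46.7%, the skills-based format 15/27 = 55.6% → the skills-based format
Manufacturing: the chronological format 66/121 = 54.5%, the skills-based format 8/12 = 66.7% → the skills-based format
Overall: the chronological format 91/180 = 50.6%, the skills-based format 70/145 = 48.3% → the chronological format
The skills-based format wins each industry group but the chronological format wins overall — the comparison reverses. The skills-based format's applications skew toward tech, which has a lower base rate.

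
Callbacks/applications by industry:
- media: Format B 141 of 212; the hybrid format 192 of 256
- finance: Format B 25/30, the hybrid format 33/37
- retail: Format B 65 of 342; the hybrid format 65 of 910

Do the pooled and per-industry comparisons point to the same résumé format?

No

Media: Format B 141/212 = 66.5%, the hybrid format 192/256 = 75.0% → the hybrid format
Finance: Format B 25/30 = 83.3%, the hybrid format 33/37 = 89.2% → the hybrid format
Retail: Format B 65/342 = 19.0%, the hybrid format 65/910 = 7.1% → Format B
Overall: Format B 231/584 = 39.6%, the hybrid format 290/1203 = 24.1% → Format B
Neither sweeps: Format B wins 1 of 3 groups, the hybrid format wins 2. Format B wins overall but not every group — no Simpson reversal.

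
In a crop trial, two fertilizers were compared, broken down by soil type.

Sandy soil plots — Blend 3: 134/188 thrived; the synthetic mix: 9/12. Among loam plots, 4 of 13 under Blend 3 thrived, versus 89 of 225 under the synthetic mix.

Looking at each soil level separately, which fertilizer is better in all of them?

Sandy soil: Blend 3 134/188 = 71.3%, the synthetic mix 9/12 = 75.0% → the synthetic mix
Loam: Blend 3 4/13 = 30.8%, the synthetic mix 89/225 = 39.6% → the synthetic mix
The synthetic mix has the higher rate in both groups.

the synthetic mix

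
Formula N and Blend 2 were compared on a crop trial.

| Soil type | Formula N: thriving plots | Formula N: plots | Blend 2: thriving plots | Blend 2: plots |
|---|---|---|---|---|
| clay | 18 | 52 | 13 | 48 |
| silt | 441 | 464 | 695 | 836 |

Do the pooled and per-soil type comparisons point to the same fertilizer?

Clay: Formula N 18/52 = 34.6%, Blend 2 13/48 = 27.1% → Formula N
Silt: Formula N 441/464 = 95.0%, Blend 2 695/836 = 83.1% → Formula N
Overall: Formula N 459/516 = 89.0%, Blend 2 708/884 = 80.1% → Formula N
Formula N wins overall and in every soil group — no reversal.

Yes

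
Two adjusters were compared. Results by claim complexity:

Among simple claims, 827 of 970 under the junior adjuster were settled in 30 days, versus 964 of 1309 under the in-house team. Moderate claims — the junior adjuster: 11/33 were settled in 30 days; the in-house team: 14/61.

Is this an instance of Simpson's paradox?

Simple: the junior adjuster 827/970 = 85.3%, the in-house team 964/1309 = 73.6% → the junior adjuster
Moderate: the junior adjuster 11/33 = 33.3%, the in-house team 14/61 = 23.0% → the junior adjuster
Overall: the junior adjuster 838/1003 = 83.5%, the in-house team 978/1370 = 71.4% → the junior adjuster
The junior adjuster wins overall and in every claim group — no reversal.

No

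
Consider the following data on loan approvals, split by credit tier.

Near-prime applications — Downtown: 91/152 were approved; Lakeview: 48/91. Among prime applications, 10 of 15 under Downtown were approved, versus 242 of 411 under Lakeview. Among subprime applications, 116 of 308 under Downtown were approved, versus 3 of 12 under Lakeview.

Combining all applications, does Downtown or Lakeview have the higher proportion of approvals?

Lakeview

Near-prime: Downtown 91/152 = 59.9%, Lakeview 48/91 = 52.7% → Downtown
Prime: Downtown 10/15 = 66.7%, Lakeview 242/411 = 58.9% → Downtown
Subprime: Downtown 116/308 = 37.7%, Lakeview 3/12 = 25.0% → Downtown
Overall: Downtown 217/475 = 45.7%, Lakeview 293/514 = 57.0% → Lakeview
(Downtown wins every credit group but Lakeview wins overall — Downtown's applications skew toward the low-rate subprime group.)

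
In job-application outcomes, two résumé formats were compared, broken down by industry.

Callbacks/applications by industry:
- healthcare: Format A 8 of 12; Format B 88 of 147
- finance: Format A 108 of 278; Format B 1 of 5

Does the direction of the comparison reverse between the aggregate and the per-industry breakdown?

Yes

Healthcare: Format A 8/12 = 66.7%, Format B 88/147 = 59.9% → Format A
Finance: Format A 108/278 = 38.8%, Format B 1/5 = 20.0% → Format A
Overall: Format A 116/290 = 40.0%, Format B 89/152 = 58.6% → Format B
Format A wins each industry group but Format B wins overall — the comparison reverses. Format A's applications skew toward finance, which has a lower base rate.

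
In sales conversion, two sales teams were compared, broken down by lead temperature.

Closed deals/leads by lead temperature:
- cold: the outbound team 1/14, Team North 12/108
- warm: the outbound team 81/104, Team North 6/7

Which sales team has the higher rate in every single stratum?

Cold: the outbound team 1/14 = 7.1%, Team North 12/108 = 11.1% → Team North
Warm: the outbound team 81/104 = 77.9%, Team North 6/7 = 85.7% → Team North
Team North has the higher rate in both groups.

Team North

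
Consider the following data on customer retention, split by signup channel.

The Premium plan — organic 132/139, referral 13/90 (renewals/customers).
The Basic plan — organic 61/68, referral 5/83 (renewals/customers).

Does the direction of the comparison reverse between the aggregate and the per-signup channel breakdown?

No

Organic: the Premium plan 132/139 = 95.0%, the Basic plan 61/68 = 89.7% → the Premium plan
Referral: the Premium plan 13/90 = 14.4%, the Basic plan 5/83 = 6.0% → the Premium plan
Overall: the Premium plan 145/229 = 63.3%, the Basic plan 66/151 = 43.7% → the Premium plan
The Premium plan wins overall and in every signup group — no reversal.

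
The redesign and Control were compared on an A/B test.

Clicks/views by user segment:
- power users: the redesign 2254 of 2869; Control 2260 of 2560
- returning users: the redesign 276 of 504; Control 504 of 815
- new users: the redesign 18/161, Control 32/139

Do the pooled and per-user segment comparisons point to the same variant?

Yes

Power users: the redesign 2254/2869 = 78.6%, Control 2260/2560 = 88.3% → Control
Returning users: the redesign 276/504 = 54.8%, Control 504/815 = 61.8% → Control
New users: the redesign 18/161 = 11.2%, Control 32/139 = 23.0% → Control
Overall: the redesign 2548/3534 = 72.1%, Control 2796/3514 = 79.6% → Control
Control wins overall and in every user group — no reversal.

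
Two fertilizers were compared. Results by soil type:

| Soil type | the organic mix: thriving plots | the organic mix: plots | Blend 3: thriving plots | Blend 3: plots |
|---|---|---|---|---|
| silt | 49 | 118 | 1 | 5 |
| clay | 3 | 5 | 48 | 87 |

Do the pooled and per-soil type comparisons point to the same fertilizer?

No

Silt: the organic mix 49/118 = 41.5%, Blend 3 1/5 = 20.0% → the organic mix
Clay: the organic mix 3/5 = 60.0%, Blend 3 48/87 = 55.2% → the organic mix
Overall: the organic mix 52/123 = 42.3%, Blend 3 49/92 = 53.3% → Blend 3
The organic mix wins each soil group but Blend 3 wins overall — the comparison reverses. The organic mix's plots skew toward silt, which has a lower base rate.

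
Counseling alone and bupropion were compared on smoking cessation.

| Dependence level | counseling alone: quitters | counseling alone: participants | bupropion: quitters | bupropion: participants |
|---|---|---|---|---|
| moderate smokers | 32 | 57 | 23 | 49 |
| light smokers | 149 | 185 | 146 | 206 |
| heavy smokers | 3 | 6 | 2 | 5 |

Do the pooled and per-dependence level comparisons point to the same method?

Yes

Moderate smokers: counseling alone 32/57 = 56.1%, bupropion 23/49 = 46.9% → counseling alone
Light smokers: counseling alone 149/185 = 80.5%, bupropion 146/206 = 70.9% → counseling alone
Heavy smokers: counseling alone 3/6 = 50.0%, bupropion 2/5 = 40.0% → counseling alone
Overall: counseling alone 184/248 = 74.2%, bupropion 171/260 = 65.8% → counseling alone
Counseling alone wins overall and in every dependence group — no reversal.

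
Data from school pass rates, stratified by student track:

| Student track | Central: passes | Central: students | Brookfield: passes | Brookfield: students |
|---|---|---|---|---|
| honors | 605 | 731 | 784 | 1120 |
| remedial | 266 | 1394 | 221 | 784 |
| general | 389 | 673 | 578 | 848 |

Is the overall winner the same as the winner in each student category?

Honors: Central 605/731 = 82.8%, Brookfield 784/1120 = 70.0% → Central
Remedial: Central 266/1394 = 19.1%, Brookfield 221/784 = 28.2% → Brookfield
General: Central 389/673 = 57.8%, Brookfield 578/848 = 68.2% → Brookfield
Overall: Central 1260/2798 = 45.0%, Brookfield 1583/2752 = 57.5% → Brookfield
Neither sweeps: Central wins 1 of 3 groups, Brookfield wins 2. Brookfield wins overall but not every group — no Simpson reversal.

No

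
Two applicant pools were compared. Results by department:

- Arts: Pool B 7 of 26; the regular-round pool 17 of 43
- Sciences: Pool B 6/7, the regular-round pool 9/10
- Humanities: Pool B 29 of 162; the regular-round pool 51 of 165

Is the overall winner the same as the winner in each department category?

Yes

Arts: Pool B 7/26 = 26.9%, the regular-round pool 17/43 = 39.5% → the regular-round pool
Sciences: Pool B 6/7 = 85.7%, the regular-round pool 9/10 = 90.0% → the regular-round pool
Humanities: Pool B 29/162 = 17.9%, the regular-round pool 51/165 = 30.9% → the regular-round pool
Overall: Pool B 42/195 = 21.5%, the regular-round pool 77/218 = 35.3% → the regular-round pool
The regular-round pool wins overall and in every department group — no reversal.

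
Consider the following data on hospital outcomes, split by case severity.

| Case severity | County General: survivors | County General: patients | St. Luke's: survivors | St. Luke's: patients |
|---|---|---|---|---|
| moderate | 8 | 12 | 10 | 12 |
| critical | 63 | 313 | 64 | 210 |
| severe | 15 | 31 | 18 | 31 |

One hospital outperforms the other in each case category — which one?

Moderate: County General 8/12 = 66.7%, St. Luke's 10/12 = 83.3% → St. Luke's
Critical: County General 63/313 = 20.1%, St. Luke's 64/210 = 30.5% → St. Luke's
Severe: County General 15/31 = 48.4%, St. Luke's 18/31 = 58.1% → St. Luke's
St. Luke's has the higher rate in all 3 groups.

St. Luke's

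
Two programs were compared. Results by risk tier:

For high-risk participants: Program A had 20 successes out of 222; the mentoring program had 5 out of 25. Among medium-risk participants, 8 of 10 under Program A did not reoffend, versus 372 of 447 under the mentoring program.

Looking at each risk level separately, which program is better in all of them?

the mentoring program

High-risk: Program A 20/222 = 9.0%, the mentoring program 5/25 = 20.0% → the mentoring program
Medium-risk: Program A 8/10 = 80.0%, the mentoring program 372/447 = 83.2% → the mentoring program
The mentoring program has the higher rate in both groups.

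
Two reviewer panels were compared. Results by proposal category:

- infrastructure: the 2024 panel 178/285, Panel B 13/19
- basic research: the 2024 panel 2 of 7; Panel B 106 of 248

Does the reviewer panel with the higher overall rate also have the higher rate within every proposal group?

Infrastructure: the 2024 panel 178/285 = 62.5%, Panel B 13/19 = 68.4% → Panel B
Basic research: the 2024 panel 2/7 = 28.6%, Panel B 106/248 = 42.7% → Panel B
Overall: the 2024 panel 180/292 = 61.6%, Panel B 119/267 = 44.6% → the 2024 panel
Panel B wins each proposal group but the 2024 panel wins overall — the comparison reverses. Panel B's proposals skew toward basic research, which has a lower base rate.

No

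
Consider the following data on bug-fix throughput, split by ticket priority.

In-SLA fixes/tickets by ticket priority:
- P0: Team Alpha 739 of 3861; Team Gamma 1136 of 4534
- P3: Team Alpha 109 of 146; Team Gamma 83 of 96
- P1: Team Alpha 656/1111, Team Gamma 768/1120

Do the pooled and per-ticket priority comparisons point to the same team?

Yes

P0: Team Alpha 739/3861 = 19.1%, Team Gamma 1136/4534 = 25.1% → Team Gamma
P3: Team Alpha 109/146 = 74.7%, Team Gamma 83/96 = 86.5% → Team Gamma
P1: Team Alpha 656/1111 = 59.0%, Team Gamma 768/1120 = 68.6% → Team Gamma
Overall: Team Alpha 1504/5118 = 29.4%, Team Gamma 1987/5750 = 34.6% → Team Gamma
Team Gamma wins overall and in every ticket group — no reversal.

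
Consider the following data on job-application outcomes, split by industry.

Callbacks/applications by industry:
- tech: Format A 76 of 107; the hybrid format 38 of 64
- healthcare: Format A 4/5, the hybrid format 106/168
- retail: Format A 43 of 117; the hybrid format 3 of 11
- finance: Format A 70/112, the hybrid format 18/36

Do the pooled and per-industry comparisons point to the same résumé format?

Tech: Format A 76/107 = 71.0%, the hybrid format 38/64 = 59.4% → Format A
Healthcare: Format A 4/5 = 80.0%, the hybrid format 106/168 = 63.1% → Format A
Retail: Format A 43/117 = 36.8%, the hybrid format 3/11 = 27.3% → Format A
Finance: Format A 70/112 = 62.5%, the hybrid format 18/36 = 50.0% → Format A
Overall: Format A 193/341 = 56.6%, the hybrid format 165/279 = 59.1% → the hybrid format
Format A wins each industry group but the hybrid format wins overall — the comparison reverses. Format A's applications skew toward retail, which has a lower base rate.

No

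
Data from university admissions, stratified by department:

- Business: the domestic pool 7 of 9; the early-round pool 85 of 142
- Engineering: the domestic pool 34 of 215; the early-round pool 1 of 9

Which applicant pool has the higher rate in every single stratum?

the domestic pool

Business: the domestic pool 7/9 = 77.8%, the early-round pool 85/142 = 59.9% → the domestic pool
Engineering: the domestic pool 34/215 = 15.8%, the early-round pool 1/9 = 11.1% → the domestic pool
The domestic pool has the higher rate in both groups.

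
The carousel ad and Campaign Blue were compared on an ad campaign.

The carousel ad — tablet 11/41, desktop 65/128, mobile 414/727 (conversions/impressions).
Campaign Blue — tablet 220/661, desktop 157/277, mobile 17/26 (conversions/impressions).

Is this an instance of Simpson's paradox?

Yes

Tablet: the carousel ad 11/41 = 26.8%, Campaign Blue 220/661 = 33.3% → Campaign Blue
Desktop: the carousel ad 65/128 = 50.8%, Campaign Blue 157/277 = 56.7% → Campaign Blue
Mobile: the carousel ad 414/727 = 56.9%, Campaign Blue 17/26 = 65.4% → Campaign Blue
Overall: the carousel ad 490/896 = 54.7%, Campaign Blue 394/964 = 40.9% → the carousel ad
Campaign Blue wins each device group but the carousel ad wins overall — the comparison reverses. Campaign Blue's impressions skew toward tablet, which has a lower base rate.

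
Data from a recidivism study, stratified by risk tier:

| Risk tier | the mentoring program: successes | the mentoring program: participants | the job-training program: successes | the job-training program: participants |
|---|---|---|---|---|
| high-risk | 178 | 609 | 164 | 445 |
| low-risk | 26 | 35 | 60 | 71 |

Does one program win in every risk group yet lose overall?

High-risk: the mentoring program 178/609 = 29.2%, the job-training program 164/445 = 36.9% → the job-training program
Low-risk: the mentoring program 26/35 = 74.3%, the job-training program 60/71 = 84.5% → the job-training program
Overall: the mentoring program 204/644 = 31.7%, the job-training program 224/516 = 43.4% → the job-training program
The job-training program wins overall and in every risk group — no reversal.

No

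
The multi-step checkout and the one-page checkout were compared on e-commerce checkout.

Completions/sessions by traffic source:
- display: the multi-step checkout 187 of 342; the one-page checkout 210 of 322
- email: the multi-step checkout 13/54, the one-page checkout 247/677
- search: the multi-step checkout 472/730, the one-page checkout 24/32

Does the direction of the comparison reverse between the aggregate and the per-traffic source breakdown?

Display: the multi-step checkout 187/342 = 54.7%, the one-page checkout 210/322 = 65.2% → the one-page checkout
Email: the multi-step checkout 13/54 = 24.1%, the one-page checkout 247/677 = 36.5% → the one-page checkout
Search: the multi-step checkout 472/730 = 64.7%, the one-page checkout 24/32 = 75.0% → the one-page checkout
Overall: the multi-step checkout 672/1126 = 59.7%, the one-page checkout 481/1031 = 46.7% → the multi-step checkout
The one-page checkout wins each traffic group but the multi-step checkout wins overall — the comparison reverses. The one-page checkout's sessions skew toward email, which has a lower base rate.

Yes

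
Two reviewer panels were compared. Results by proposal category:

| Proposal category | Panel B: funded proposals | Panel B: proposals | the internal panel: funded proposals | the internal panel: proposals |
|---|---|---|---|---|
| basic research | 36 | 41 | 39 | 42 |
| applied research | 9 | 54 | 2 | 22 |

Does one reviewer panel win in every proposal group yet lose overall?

Basic research: Panel B 36/41 = 87.8%, the internal panel 39/42 = 92.9% → the internal panel
Applied research: Panel B 9/54 = 16.7%, the internal panel 2/22 = 9.1% → Panel B
Overall: Panel B 45/95 = 47.4%, the internal panel 41/64 = 64.1% → the internal panel
Neither sweeps: Panel B wins 1 of 2 groups, the internal panel wins 1. The internal panel wins overall but not every group — no Simpson reversal.

No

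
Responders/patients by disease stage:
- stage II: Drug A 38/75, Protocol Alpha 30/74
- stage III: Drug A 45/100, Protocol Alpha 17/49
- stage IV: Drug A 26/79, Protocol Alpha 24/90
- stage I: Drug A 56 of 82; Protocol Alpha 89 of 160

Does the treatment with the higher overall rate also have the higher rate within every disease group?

Yes

Stage II: Drug A 38/75 = 50.7%, Protocol Alpha 30/74 = 40.5% → Drug A
Stage III: Drug A 45/100 = 45.0%, Protocol Alpha 17/49 = 34.7% → Drug A
Stage IV: Drug A 26/79 = 32.9%, Protocol Alpha 24/90 = 26.7% → Drug A
Stage I: Drug A 56/82 = 68.3%, Protocol Alpha 89/160 = 55.6% → Drug A
Overall: Drug A 165/336 = 49.1%, Protocol Alpha 160/373 = 42.9% → Drug A
Drug A wins overall and in every disease group — no reversal.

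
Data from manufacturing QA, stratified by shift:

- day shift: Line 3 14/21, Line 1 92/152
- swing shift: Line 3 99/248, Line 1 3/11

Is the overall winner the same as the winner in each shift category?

Day shift: Line 3 14/21 = 66.7%, Line 1 92/152 = 60.5% → Line 3
Swing shift: Line 3 99/248 = 39.9%, Line 1 3/11 = 27.3% → Line 3
Overall: Line 3 113/269 = 42.0%, Line 1 95/163 = 58.3% → Line 1
Line 3 wins each shift group but Line 1 wins overall — the comparison reverses. Line 3's units skew toward swing shift, which has a lower base rate.

No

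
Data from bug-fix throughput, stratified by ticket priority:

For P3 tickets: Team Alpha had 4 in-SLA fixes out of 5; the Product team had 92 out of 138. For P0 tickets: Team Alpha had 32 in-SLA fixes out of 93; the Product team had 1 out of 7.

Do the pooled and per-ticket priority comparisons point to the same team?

No

P3: Team Alpha 4/5 = 80.0%, the Product team 92/138 = 66.7% → Team Alpha
P0: Team Alpha 32/93 = 34.4%, the Product team 1/7 = 14.3% → Team Alpha
Overall: Team Alpha 36/98 = 36.7%, the Product team 93/145 = 64.1% → the Product team
Team Alpha wins each ticket group but the Product team wins overall — the comparison reverses. Team Alpha's tickets skew toward P0, which has a lower base rate.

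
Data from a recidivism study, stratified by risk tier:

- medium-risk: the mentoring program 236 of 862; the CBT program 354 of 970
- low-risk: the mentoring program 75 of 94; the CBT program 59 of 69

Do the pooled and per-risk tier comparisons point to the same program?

Medium-risk: the mentoring program 236/862 = 27.4%, the CBT program 354/970 = 36.5% → the CBT program
Low-risk: the mentoring program 75/94 = 79.8%, the CBT program 59/69 = 85.5% → the CBT program
Overall: the mentoring program 311/956 = 32.5%, the CBT program 413/1039 = 39.7% → the CBT program
The CBT program wins overall and in every risk group — no reversal.

Yes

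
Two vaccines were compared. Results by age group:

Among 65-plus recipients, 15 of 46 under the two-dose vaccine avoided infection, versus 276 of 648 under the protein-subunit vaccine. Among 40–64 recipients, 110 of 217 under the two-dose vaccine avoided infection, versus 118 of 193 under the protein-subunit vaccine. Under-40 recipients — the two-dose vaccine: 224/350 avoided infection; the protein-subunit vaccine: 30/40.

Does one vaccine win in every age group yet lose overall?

65-plus: the two-dose vaccine 15/46 = 32.6%, the protein-subunit vaccine 276/648 = 42.6% → the protein-subunit vaccine
40–64: the two-dose vaccine 110/217 = 50.7%, the protein-subunit vaccine 118/193 = 61.1% → the protein-subunit vaccine
Under-40: the two-dose vaccine 224/350 = 64.0%, the protein-subunit vaccine 30/40 = 75.0% → the protein-subunit vaccine
Overall: the two-dose vaccine 349/613 = 56.9%, the protein-subunit vaccine 424/881 = 48.1% → the two-dose vaccine
The protein-subunit vaccine wins each age group but the two-dose vaccine wins overall — the comparison reverses. The protein-subunit vaccine's recipients skew toward 65-plus, which has a lower base rate.

Yes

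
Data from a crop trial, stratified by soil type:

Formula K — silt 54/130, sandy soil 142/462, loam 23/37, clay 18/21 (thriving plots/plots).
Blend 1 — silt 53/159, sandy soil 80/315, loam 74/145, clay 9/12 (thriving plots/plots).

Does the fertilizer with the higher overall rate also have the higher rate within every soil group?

Yes

Silt: Formula K 54/130 = 41.5%, Blend 1 53/159 = 33.3% → Formula K
Sandy soil: Formula K 142/462 = 30.7%, Blend 1 80/315 = 25.4% → Formula K
Loam: Formula K 23/37 = 62.2%, Blend 1 74/145 = 51.0% → Formula K
Clay: Formula K 18/21 = 85.7%, Blend 1 9/12 = 75.0% → Formula K
Overall: Formula K 237/650 = 36.5%, Blend 1 216/631 = 34.2% → Formula K
Formula K wins overall and in every soil group — no reversal.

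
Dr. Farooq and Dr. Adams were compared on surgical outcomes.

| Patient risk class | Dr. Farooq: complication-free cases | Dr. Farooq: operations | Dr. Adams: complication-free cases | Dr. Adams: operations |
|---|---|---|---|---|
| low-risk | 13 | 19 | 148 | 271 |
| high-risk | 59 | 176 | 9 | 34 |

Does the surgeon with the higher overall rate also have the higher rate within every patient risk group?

No

Low-risk: Dr. Farooq 13/19 = 68.4%, Dr. Adams 148/271 = 54.6% → Dr. Farooq
High-risk: Dr. Farooq 59/176 = 33.5%, Dr. Adams 9/34 = 26.5% → Dr. Farooq
Overall: Dr. Farooq 72/195 = 36.9%, Dr. Adams 157/305 = 51.5% → Dr. Adams
Dr. Farooq wins each patient risk group but Dr. Adams wins overall — the comparison reverses. Dr. Farooq's operations skew toward high-risk, which has a lower base rate.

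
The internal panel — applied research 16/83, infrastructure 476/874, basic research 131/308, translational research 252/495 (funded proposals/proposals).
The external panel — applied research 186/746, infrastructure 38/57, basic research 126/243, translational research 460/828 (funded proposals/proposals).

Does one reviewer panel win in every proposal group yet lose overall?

Yes

Applied research: the internal panel 16/83 = 19.3%, the external panel 186/746 = 24.9% → the external panel
Infrastructure: the internal panel 476/874 = 54.5%, the external panel 38/57 = 66.7% → the external panel
Basic research: the internal panel 131/308 = 42.5%, the external panel 126/243 = 51.9% → the external panel
Translational research: the internal panel 252/495 = 50.9%, the external panel 460/828 = 55.6% → the external panel
Overall: the internal panel 875/1760 = 49.7%, the external panel 810/1874 = 43.2% → the internal panel
The external panel wins each proposal group but the internal panel wins overall — the comparison reverses. The external panel's proposals skew toward applied research, which has a lower base rate.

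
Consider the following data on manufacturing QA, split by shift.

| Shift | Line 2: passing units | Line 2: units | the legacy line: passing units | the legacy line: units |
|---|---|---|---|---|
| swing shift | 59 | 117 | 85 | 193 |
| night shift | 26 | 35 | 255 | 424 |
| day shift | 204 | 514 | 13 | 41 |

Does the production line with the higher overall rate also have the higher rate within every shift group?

Swing shift: Line 2 59/117 = 50.4%, the legacy line 85/193 = 44.0% → Line 2
Night shift: Line 2 26/35 = 74.3%, the legacy line 255/424 = 60.1% → Line 2
Day shift: Line 2 204/514 = 39.7%, the legacy line 13/41 = 31.7% → Line 2
Overall: Line 2 289/666 = 43.4%, the legacy line 353/658 = 53.6% → the legacy line
Line 2 wins each shift group but the legacy line wins overall — the comparison reverses. Line 2's units skew toward day shift, which has a lower base rate.

No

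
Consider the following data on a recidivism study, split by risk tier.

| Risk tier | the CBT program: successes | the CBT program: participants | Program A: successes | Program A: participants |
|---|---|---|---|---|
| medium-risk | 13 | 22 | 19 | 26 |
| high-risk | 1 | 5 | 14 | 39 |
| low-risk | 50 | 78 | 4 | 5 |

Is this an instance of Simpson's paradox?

Yes

Medium-risk: the CBT program 13/22 = 59.1%, Program A 19/26 = 73.1% → Program A
High-risk: the CBT program 1/5 = 20.0%, Program A 14/39 = 35.9% → Program A
Low-risk: the CBT program 50/78 = 64.1%, Program A 4/5 = 80.0% → Program A
Overall: the CBT program 64/105 = 61.0%, Program A 37/70 = 52.9% → the CBT program
Program A wins each risk group but the CBT program wins overall — the comparison reverses. Program A's participants skew toward high-risk, which has a lower base rate.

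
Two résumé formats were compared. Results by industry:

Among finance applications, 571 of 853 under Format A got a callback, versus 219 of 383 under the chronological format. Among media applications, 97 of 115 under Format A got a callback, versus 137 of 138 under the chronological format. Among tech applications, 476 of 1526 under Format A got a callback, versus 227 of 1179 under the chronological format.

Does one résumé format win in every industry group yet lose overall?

No

Finance: Format A 571/853 = 66.9%, the chronological format 219/383 = 57.2% → Format A
Media: Format A 97/115 = 84.3%, the chronological format 137/138 = 99.3% → the chronological format
Tech: Format A 476/1526 = 31.2%, the chronological format 227/1179 = 19.3% → Format A
Overall: Format A 1144/2494 = 45.9%, the chronological format 583/1700 = 34.3% → Format A
Neither sweeps: Format A wins 2 of 3 groups, the chronological format wins 1. Format A wins overall but not every group — no Simpson reversal.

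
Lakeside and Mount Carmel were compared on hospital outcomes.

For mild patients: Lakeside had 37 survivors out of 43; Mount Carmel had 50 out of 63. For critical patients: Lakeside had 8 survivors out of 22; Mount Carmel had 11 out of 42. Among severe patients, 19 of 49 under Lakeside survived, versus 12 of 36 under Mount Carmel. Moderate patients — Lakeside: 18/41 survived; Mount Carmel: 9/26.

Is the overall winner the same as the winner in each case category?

Yes

Mild: Lakeside 37/43 = 86.0%, Mount Carmel 50/63 = 79.4% → Lakeside
Critical: Lakeside 8/22 = 36.4%, Mount Carmel 11/42 = 26.2% → Lakeside
Severe: Lakeside 19/49 = 38.8%, Mount Carmel 12/36 = 33.3% → Lakeside
Moderate: Lakeside 18/41 = 43.9%, Mount Carmel 9/26 = 34.6% → Lakeside
Overall: Lakeside 82/155 = 52.9%, Mount Carmel 82/167 = 49.1% → Lakeside
Lakeside wins overall and in every case group — no reversal.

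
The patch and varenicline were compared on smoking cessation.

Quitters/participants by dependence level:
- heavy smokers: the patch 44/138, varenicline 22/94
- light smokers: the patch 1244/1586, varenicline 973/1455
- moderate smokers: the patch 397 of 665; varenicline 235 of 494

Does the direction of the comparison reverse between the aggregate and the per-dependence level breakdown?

Heavy smokers: the patch 44/138 = 31.9%, varenicline 22/94 = 23.4% → the patch
Light smokers: the patch 1244/1586 = 78.4%, varenicline 973/1455 = 66.9% → the patch
Moderate smokers: the patch 397/665 = 59.7%, varenicline 235/494 = 47.6% → the patch
Overall: the patch 1685/2389 = 70.5%, varenicline 1230/2043 = 60.2% → the patch
The patch wins overall and in every dependence group — no reversal.

No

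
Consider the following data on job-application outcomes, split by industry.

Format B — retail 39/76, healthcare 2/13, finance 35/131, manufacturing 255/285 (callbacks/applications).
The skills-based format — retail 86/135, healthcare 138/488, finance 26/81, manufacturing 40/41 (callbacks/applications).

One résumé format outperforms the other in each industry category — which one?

the skills-based format

Retail: Format B 39/76 = 51.3%, the skills-based format 86/135 = 63.7% → the skills-based format
Healthcare: Format B 2/13 = 15.4%, the skills-based format 138/488 = 28.3% → the skills-based format
Finance: Format B 35/131 = 26.7%, the skills-based format 26/81 = 32.1% → the skills-based format
Manufacturing: Format B 255/285 = 89.5%, the skills-based format 40/41 = 97.6% → the skills-based format
The skills-based format has the higher rate in all 4 groups.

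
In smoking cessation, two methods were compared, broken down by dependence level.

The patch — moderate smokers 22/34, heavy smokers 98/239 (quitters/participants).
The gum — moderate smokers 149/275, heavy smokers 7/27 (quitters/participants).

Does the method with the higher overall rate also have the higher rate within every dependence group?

Moderate smokers: the patch 22/34 = 64.7%, the gum 149/275 = 54.2% → the patch
Heavy smokers: the patch 98/239 = 41.0%, the gum 7/27 = 25.9% → the patch
Overall: the patch 120/273 = 44.0%, the gum 156/302 = 51.7% → the gum
The patch wins each dependence group but the gum wins overall — the comparison reverses. The patch's participants skew toward heavy smokers, which has a lower base rate.

No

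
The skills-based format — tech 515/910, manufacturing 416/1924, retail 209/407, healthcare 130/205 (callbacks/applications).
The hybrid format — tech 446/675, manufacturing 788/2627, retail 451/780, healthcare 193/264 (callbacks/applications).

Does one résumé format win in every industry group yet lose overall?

Tech: the skills-based format 515/910 = 56.6%, the hybrid format 446/675 = 66.1% → the hybrid format
Manufacturing: the skills-based format 416/1924 = 21.6%, the hybrid format 788/2627 = 30.0% → the hybrid format
Retail: the skills-based format 209/407 = 51.4%, the hybrid format 451/780 = 57.8% → the hybrid format
Healthcare: the skills-based format 130/205 = 63.4%, the hybrid format 193/264 = 73.1% → the hybrid format
Overall: the skills-based format 1270/3446 = 36.9%, the hybrid format 1878/4346 = 43.2% → the hybrid format
The hybrid format wins overall and in every industry group — no reversal.

No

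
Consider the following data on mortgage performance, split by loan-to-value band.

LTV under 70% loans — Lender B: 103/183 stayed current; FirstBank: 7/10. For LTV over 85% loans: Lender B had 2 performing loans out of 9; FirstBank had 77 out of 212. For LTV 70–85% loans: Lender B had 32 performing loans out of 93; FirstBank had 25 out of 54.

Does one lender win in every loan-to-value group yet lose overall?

LTV under 70%: Lender B 103/183 = 56.3%, FirstBank 7/10 = 70.0% → FirstBank
LTV over 85%: Lender B 2/9 = 22.2%, FirstBank 77/212 = 36.3% → FirstBank
LTV 70–85%: Lender B 32/93 = 34.4%, FirstBank 25/54 = 46.3% → FirstBank
Overall: Lender B 137/285 = 48.1%, FirstBank 109/276 = 39.5% → Lender B
FirstBank wins each loan-to-value group but Lender B wins overall — the comparison reverses. FirstBank's loans skew toward LTV over 85%, which has a lower base rate.

Yes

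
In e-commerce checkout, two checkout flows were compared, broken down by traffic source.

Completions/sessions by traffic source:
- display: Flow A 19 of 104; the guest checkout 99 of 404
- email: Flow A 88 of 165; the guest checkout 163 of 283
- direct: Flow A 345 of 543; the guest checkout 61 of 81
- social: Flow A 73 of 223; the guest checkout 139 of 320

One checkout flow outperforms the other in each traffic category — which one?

Display: Flow A 19/104 = 18.3%, the guest checkout 99/404 = 24.5% → the guest checkout
Email: Flow A 88/165 = 53.3%, the guest checkout 163/283 = 57.6% → the guest checkout
Direct: Flow A 345/543 = 63.5%, the guest checkout 61/81 = 75.3% → the guest checkout
Social: Flow A 73/223 = 32.7%, the guest checkout 139/320 = 43.4% → the guest checkout
The guest checkout has the higher rate in all 4 groups.

the guest checkout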